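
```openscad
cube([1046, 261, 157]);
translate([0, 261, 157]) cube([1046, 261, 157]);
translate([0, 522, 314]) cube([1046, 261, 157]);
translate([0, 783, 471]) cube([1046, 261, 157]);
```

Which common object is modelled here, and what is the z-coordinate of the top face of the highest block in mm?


A staircase. The total rise is 628 mm.

4 identical blocks, each offset up and back from the previous — a staircase. Each step is 157 mm tall and there are 4 of them, so the total rise is 4 × 157 = 628 mm.


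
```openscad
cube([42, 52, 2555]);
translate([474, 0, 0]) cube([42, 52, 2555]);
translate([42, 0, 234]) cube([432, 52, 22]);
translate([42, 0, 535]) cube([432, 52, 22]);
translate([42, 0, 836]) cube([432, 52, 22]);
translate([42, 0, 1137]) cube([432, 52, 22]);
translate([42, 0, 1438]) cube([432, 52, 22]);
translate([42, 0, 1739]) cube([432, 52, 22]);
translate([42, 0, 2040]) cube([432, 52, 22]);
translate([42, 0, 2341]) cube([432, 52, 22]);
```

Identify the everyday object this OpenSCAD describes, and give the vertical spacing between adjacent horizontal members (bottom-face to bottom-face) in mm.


A ladder. The rung spacing is 301 mm.

Two tall 42×52 posts with 8 short bars between them — a ladder. Adjacent rungs sit at z = 234 and z = 535, so the spacing is 535 − 234 = 301 mm.


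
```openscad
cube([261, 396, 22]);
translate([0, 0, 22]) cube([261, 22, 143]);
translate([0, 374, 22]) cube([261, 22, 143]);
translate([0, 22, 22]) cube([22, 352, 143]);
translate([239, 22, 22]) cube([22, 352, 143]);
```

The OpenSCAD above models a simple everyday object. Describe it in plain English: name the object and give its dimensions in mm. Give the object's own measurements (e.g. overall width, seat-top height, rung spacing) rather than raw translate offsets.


An open-topped rectangular box: outside dimensions 261×396×165 mm, with a uniform wall and base thickness of 22 mm. The base is a full 261×396 slab on the floor; four walls sit on top of the base. The front and back walls (the −y and +y sides) span the full width; the two side walls fit between them.


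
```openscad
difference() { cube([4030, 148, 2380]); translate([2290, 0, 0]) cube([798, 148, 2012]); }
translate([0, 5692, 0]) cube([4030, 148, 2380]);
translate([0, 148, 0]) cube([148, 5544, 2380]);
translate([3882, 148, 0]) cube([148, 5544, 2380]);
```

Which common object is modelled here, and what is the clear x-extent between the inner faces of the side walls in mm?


A single room. The interior width is 3734 mm.

Four walls enclosing a rectangle with a door in the front wall — a room. Outside width 4030 minus two 148 mm walls gives 3734 mm.


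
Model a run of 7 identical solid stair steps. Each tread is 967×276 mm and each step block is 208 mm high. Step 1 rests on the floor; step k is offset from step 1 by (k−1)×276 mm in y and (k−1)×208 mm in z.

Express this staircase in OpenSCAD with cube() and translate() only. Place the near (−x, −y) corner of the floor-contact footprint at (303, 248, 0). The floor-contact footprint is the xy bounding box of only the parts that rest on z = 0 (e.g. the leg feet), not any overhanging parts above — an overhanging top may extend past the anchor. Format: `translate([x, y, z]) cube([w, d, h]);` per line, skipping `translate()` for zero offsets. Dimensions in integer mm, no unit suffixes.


translate([303, 248, 0]) cube([967, 276, 208]);
translate([303, 524, 208]) cube([967, 276, 208]);
translate([303, 800, 416]) cube([967, 276, 208]);
translate([303, 1076, 624]) cube([967, 276, 208]);
translate([303, 1352, 832]) cube([967, 276, 208]);
translate([303, 1628, 1040]) cube([967, 276, 208]);
translate([303, 1904, 1248]) cube([967, 276, 208]);


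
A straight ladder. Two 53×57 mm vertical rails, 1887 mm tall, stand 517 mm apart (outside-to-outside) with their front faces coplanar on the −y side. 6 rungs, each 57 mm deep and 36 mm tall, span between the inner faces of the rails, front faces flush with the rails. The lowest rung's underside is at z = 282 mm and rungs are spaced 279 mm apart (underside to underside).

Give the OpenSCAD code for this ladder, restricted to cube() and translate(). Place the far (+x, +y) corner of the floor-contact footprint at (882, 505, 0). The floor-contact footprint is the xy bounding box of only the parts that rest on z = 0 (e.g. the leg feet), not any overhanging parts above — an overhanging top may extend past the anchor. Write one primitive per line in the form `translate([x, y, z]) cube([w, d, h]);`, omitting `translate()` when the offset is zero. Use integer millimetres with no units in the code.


// rung span = 517 - 2*53 = 411
// rung[k] z = 282 + k*279
translate([365, 448, 0]) cube([53, 57, 1887]);
translate([829, 448, 0]) cube([53, 57, 1887]);
translate([418, 448, 282]) cube([411, 57, 36]);
translate([418, 448, 561]) cube([411, 57, 36]);
translate([418, 448, 840]) cube([411, 57, 36]);
translate([418, 448, 1119]) cube([411, 57, 36]);
translate([418, 448, 1398]) cube([411, 57, 36]);
translate([418, 448, 1677]) cube([411, 57, 36]);


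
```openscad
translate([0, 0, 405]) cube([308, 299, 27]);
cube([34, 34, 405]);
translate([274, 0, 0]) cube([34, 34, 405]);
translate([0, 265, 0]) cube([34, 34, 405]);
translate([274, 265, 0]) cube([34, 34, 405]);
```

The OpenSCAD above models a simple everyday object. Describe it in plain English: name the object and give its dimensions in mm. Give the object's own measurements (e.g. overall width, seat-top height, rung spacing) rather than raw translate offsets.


A simple wooden stool: a rectangular seat 308 mm (x) by 299 mm (y), 27 mm thick, top face at z = 432 mm, on four square legs, each 34×34 mm in cross-section. The legs rest on z = 0, each flush with a corner of the seat.


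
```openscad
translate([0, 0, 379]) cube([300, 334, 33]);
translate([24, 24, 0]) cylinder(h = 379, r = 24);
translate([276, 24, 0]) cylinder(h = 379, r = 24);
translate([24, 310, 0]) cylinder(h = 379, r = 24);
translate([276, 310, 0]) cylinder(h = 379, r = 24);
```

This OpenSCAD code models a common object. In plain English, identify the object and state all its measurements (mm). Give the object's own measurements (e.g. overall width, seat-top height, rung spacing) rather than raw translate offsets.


A four-legged stool. The seat is a 300×334×33 mm slab whose top surface is at z = 412 mm; four round legs, each 48 mm in diameter, run from the floor (z = 0) to the underside of the seat, each leg's axis is inset half a diameter from the nearest pair of seat edges (so the leg's bounding box is flush with the corner).


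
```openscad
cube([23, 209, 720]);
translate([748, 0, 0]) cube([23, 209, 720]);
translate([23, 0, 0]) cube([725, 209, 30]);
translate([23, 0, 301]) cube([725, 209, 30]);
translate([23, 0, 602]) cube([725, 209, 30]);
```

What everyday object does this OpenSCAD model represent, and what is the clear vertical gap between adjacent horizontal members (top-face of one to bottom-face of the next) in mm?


A bookshelf. The clear shelf gap is 271 mm.

Two tall side panels with 3 horizontal boards between them — a bookshelf. The first two shelf undersides are at z = 0 and z = 301; with shelf thickness 30, the clear gap is 301 − 0 − 30 = 271 mm.


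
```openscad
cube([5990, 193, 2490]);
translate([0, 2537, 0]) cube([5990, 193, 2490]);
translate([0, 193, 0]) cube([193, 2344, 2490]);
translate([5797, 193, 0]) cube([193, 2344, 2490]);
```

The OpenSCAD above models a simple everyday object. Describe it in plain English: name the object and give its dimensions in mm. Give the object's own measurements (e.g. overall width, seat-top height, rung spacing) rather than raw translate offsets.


The wall frame of a small rectangular building: four walls, each 2490 mm tall and 193 mm thick, enclosing a footprint 5990 mm (x) by 2730 mm (y) outside-to-outside, with no floor or roof. The front and back walls (the −y and +y sides) span the full width; the two side walls fit between them.


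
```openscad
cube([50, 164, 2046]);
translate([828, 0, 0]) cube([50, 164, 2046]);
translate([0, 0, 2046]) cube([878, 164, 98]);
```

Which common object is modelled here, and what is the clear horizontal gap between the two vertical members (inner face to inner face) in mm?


A door frame. The clear opening width is 778 mm.

Two 2046 mm tall posts with a header on top — a door frame. The left jamb is 50 mm wide at x = 0; the right jamb starts at x = 828. The clear opening is 828 − 50 = 778 mm.


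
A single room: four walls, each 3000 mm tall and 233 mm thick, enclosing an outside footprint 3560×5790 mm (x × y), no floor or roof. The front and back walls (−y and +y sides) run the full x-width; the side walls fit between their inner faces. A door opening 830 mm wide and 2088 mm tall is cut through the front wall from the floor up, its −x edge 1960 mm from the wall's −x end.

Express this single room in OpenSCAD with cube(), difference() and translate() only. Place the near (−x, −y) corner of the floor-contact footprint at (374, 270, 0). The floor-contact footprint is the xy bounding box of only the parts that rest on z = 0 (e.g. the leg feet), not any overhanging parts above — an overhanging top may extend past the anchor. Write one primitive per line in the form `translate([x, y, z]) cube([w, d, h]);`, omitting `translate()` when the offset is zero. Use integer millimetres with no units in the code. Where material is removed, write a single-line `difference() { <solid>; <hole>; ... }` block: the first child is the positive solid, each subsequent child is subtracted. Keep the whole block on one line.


difference() { translate([374, 270, 0]) cube([3560, 233, 3000]); translate([2334, 270, 0]) cube([830, 233, 2088]); }
translate([374, 5827, 0]) cube([3560, 233, 3000]);
translate([374, 503, 0]) cube([233, 5324, 3000]);
translate([3701, 503, 0]) cube([233, 5324, 3000]);


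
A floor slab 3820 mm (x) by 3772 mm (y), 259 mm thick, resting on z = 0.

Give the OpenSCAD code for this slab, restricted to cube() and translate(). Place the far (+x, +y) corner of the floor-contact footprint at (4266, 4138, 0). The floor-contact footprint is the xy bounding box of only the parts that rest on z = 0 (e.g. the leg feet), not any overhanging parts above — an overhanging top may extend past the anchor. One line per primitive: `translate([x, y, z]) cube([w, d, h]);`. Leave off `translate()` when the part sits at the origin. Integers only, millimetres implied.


translate([446, 366, 0]) cube([3820, 3772, 259]);


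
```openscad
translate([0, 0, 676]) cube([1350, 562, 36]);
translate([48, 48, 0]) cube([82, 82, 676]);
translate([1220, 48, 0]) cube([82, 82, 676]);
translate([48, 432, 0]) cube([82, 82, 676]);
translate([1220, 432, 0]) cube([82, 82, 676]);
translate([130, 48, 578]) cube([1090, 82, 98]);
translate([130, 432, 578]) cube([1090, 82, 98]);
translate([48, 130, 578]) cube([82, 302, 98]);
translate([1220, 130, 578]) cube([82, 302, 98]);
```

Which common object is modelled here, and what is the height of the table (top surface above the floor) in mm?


A table. The table height is 712 mm.

A 1350×562×36 slab sits at z = 676 on four 82 mm square posts — a table. The top surface is at 676 + 36 = 712 mm.


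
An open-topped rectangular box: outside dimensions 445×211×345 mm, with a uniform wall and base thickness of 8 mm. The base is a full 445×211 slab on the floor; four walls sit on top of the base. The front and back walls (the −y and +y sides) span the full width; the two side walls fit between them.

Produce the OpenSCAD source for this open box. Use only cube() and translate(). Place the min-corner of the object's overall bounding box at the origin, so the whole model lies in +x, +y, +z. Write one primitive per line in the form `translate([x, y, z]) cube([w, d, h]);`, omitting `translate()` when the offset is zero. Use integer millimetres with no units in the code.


cube([445, 211, 8]);
translate([0, 0, 8]) cube([445, 8, 337]);
translate([0, 203, 8]) cube([445, 8, 337]);
translate([0, 8, 8]) cube([8, 195, 337]);
translate([437, 8, 8]) cube([8, 195, 337]);


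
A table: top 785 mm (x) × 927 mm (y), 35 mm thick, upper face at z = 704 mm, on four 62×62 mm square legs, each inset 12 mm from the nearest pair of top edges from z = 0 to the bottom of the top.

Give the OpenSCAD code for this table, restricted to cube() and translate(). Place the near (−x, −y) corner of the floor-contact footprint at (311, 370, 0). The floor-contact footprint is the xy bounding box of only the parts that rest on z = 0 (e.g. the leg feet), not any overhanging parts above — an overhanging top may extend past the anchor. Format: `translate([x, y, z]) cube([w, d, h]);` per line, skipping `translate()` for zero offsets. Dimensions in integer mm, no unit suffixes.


translate([299, 358, 669]) cube([785, 927, 35]);
translate([311, 370, 0]) cube([62, 62, 669]);
translate([1010, 370, 0]) cube([62, 62, 669]);
translate([311, 1211, 0]) cube([62, 62, 669]);
translate([1010, 1211, 0]) cube([62, 62, 669]);


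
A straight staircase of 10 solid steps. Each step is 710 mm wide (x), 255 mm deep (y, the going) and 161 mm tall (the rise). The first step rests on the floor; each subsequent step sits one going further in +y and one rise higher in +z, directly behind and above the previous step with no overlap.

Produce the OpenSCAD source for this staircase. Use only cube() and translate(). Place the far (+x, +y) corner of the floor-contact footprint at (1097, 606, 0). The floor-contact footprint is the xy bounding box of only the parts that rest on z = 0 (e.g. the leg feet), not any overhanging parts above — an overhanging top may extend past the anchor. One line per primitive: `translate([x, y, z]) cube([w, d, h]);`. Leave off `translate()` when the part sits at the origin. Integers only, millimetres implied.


translate([387, 351, 0]) cube([710, 255, 161]);
translate([387, 606, 161]) cube([710, 255, 161]);
translate([387, 861, 322]) cube([710, 255, 161]);
translate([387, 1116, 483]) cube([710, 255, 161]);
translate([387, 1371, 644]) cube([710, 255, 161]);
translate([387, 1626, 805]) cube([710, 255, 161]);
translate([387, 1881, 966]) cube([710, 255, 161]);
translate([387, 2136, 1127]) cube([710, 255, 161]);
translate([387, 2391, 1288]) cube([710, 255, 161]);
translate([387, 2646, 1449]) cube([710, 255, 161]);


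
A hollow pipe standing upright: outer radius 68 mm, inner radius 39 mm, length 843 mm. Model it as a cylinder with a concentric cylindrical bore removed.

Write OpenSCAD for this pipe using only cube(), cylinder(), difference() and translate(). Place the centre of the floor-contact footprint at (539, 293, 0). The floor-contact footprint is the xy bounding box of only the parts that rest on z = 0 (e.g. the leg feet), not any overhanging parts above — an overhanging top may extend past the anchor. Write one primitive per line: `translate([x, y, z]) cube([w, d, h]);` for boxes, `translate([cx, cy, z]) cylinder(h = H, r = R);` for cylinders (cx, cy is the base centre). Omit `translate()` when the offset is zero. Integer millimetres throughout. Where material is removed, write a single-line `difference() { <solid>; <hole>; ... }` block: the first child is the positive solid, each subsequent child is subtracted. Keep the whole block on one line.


difference() { translate([539, 293, 0]) cylinder(h = 843, r = 68); translate([539, 293, 0]) cylinder(h = 843, r = 39); }


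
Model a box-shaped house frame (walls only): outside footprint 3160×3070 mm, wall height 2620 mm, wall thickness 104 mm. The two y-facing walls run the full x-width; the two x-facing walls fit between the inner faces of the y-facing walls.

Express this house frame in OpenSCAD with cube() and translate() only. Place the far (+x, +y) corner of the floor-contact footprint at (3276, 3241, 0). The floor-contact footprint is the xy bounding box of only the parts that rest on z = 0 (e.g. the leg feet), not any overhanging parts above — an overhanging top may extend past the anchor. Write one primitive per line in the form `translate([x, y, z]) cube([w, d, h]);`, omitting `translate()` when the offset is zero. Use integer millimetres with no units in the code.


translate([116, 171, 0]) cube([3160, 104, 2620]);
translate([116, 3137, 0]) cube([3160, 104, 2620]);
translate([116, 275, 0]) cube([104, 2862, 2620]);
translate([3172, 275, 0]) cube([104, 2862, 2620]);


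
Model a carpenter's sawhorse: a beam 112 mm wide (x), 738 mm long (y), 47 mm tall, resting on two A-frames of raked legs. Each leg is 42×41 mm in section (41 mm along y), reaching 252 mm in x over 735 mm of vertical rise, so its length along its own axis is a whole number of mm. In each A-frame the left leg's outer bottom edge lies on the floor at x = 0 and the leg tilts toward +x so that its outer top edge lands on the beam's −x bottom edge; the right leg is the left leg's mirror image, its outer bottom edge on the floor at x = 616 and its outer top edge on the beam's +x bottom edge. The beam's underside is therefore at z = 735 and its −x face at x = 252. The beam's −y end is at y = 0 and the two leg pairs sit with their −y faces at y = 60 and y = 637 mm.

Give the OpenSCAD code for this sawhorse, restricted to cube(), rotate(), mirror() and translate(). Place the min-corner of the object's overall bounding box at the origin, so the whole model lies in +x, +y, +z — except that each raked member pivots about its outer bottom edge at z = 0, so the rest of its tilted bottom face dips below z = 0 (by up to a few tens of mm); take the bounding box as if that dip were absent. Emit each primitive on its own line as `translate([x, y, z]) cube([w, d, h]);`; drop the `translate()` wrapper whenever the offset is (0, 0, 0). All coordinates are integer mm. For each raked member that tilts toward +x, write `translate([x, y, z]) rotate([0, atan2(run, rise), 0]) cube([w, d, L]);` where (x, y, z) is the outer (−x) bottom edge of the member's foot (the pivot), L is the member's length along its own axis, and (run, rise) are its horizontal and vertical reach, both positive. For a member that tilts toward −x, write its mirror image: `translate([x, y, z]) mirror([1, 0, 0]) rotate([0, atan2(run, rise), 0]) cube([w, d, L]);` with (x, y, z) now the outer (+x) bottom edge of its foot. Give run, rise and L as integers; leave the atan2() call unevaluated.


// leg length = √(252² + 735²) = 777
// right-leg outer foot x = 2·252 + 112 = 616
// beam min-corner = (252, 0, 735)
translate([252, 0, 735]) cube([112, 738, 47]);
translate([0, 60, 0]) rotate([0, atan2(252, 735), 0]) cube([42, 41, 777]);
translate([616, 60, 0]) mirror([1, 0, 0]) rotate([0, atan2(252, 735), 0]) cube([42, 41, 777]);
translate([0, 637, 0]) rotate([0, atan2(252, 735), 0]) cube([42, 41, 777]);
translate([616, 637, 0]) mirror([1, 0, 0]) rotate([0, atan2(252, 735), 0]) cube([42, 41, 777]);


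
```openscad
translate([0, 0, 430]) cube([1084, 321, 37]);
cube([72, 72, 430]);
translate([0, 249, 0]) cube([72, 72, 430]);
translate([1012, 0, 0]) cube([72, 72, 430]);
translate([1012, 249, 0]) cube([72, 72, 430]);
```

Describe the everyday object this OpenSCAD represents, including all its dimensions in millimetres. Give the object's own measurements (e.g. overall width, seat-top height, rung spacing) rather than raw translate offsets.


A long wooden bench with a 1084 mm (x) × 321 mm (y) seat, 37 mm thick, its top surface 467 mm above the floor. Four 72 mm square legs at the seat corners, flush with the edges, run from z = 0 to the seat underside.


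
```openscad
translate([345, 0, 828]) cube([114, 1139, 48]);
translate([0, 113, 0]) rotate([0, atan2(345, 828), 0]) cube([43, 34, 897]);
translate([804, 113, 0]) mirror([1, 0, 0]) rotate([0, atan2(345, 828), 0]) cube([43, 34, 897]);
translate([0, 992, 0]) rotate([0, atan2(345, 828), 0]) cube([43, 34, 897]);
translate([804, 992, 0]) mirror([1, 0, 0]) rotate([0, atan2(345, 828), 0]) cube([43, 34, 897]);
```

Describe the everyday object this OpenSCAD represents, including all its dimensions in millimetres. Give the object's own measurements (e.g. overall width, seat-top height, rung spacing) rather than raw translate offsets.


A sawhorse. A 114×1139×48 mm beam (x, y, z) sits on two A-frame leg pairs. Each pair is two raked legs of 43×34 mm section (34 mm along y) splaying symmetrically in x. Each leg rises 828 mm vertically over 345 mm of horizontal reach and is 897 mm long along its own axis. Every leg's outer bottom edge rests on the floor and its outer top edge meets a bottom edge of the beam — the left legs (tilting toward +x) meet the beam's −x bottom edge, the right legs (their mirror images, tilting toward −x) meet its +x bottom edge — so the leg tops tuck under the beam, the beam's underside is 828 mm above the floor, and the feet are 804 mm apart outside-to-outside with the beam centred between them. The two leg pairs are set in 113 mm from either end of the beam.


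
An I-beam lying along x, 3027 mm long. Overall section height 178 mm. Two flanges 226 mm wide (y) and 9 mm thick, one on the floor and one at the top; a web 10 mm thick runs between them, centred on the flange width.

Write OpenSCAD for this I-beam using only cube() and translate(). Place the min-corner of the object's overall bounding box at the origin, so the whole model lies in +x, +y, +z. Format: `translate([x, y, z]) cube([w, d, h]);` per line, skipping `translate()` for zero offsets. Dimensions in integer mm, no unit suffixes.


cube([3027, 226, 9]);
translate([0, 108, 9]) cube([3027, 10, 160]);
translate([0, 0, 169]) cube([3027, 226, 9]);


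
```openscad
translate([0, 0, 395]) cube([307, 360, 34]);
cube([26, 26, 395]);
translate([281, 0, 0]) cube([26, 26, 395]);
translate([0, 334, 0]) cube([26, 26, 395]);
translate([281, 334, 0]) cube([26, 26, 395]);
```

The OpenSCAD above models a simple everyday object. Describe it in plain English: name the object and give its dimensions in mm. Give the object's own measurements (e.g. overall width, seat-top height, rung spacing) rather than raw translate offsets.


A simple wooden stool: a rectangular seat 307 mm (x) by 360 mm (y), 34 mm thick, top face at z = 429 mm, on four square legs, each 26×26 mm in cross-section. The legs rest on z = 0, each flush with a corner of the seat.


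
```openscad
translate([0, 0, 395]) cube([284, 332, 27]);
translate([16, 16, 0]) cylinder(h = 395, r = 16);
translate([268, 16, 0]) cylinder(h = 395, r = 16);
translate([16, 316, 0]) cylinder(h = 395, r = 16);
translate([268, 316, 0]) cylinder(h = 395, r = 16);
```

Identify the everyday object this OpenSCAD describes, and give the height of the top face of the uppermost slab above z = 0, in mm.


A stool. The seat height is 422 mm.

A 284×332×27 slab at z = 395 on four corner cylinders — a stool. The seat top is 395 + 27 = 422 mm.


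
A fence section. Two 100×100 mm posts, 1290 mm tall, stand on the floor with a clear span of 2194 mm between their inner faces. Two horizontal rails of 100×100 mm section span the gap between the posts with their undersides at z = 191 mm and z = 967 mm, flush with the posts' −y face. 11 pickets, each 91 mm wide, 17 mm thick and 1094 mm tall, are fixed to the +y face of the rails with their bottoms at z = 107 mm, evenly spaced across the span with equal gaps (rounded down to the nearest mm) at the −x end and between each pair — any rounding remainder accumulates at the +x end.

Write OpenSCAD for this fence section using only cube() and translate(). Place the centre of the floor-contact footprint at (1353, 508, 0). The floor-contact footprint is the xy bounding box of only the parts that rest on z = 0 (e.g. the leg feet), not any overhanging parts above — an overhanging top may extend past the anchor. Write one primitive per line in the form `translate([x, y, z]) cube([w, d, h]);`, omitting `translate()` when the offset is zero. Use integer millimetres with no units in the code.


translate([156, 458, 0]) cube([100, 100, 1290]);
translate([2450, 458, 0]) cube([100, 100, 1290]);
translate([256, 458, 191]) cube([2194, 100, 100]);
translate([256, 458, 967]) cube([2194, 100, 100]);
translate([355, 558, 107]) cube([91, 17, 1094]);
translate([545, 558, 107]) cube([91, 17, 1094]);
translate([735, 558, 107]) cube([91, 17, 1094]);
translate([925, 558, 107]) cube([91, 17, 1094]);
translate([1115, 558, 107]) cube([91, 17, 1094]);
translate([1305, 558, 107]) cube([91, 17, 1094]);
translate([1495, 558, 107]) cube([91, 17, 1094]);
translate([1685, 558, 107]) cube([91, 17, 1094]);
translate([1875, 558, 107]) cube([91, 17, 1094]);
translate([2065, 558, 107]) cube([91, 17, 1094]);
translate([2255, 558, 107]) cube([91, 17, 1094]);


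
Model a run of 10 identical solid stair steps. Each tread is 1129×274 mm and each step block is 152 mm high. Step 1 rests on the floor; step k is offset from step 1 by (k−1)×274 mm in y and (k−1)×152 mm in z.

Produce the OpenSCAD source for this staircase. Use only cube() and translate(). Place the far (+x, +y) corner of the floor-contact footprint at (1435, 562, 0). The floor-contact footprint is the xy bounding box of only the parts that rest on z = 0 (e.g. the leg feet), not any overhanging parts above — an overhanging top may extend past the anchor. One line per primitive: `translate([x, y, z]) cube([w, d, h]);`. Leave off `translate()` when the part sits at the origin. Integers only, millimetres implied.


translate([306, 288, 0]) cube([1129, 274, 152]);
translate([306, 562, 152]) cube([1129, 274, 152]);
translate([306, 836, 304]) cube([1129, 274, 152]);
translate([306, 1110, 456]) cube([1129, 274, 152]);
translate([306, 1384, 608]) cube([1129, 274, 152]);
translate([306, 1658, 760]) cube([1129, 274, 152]);
translate([306, 1932, 912]) cube([1129, 274, 152]);
translate([306, 2206, 1064]) cube([1129, 274, 152]);
translate([306, 2480, 1216]) cube([1129, 274, 152]);
translate([306, 2754, 1368]) cube([1129, 274, 152]);


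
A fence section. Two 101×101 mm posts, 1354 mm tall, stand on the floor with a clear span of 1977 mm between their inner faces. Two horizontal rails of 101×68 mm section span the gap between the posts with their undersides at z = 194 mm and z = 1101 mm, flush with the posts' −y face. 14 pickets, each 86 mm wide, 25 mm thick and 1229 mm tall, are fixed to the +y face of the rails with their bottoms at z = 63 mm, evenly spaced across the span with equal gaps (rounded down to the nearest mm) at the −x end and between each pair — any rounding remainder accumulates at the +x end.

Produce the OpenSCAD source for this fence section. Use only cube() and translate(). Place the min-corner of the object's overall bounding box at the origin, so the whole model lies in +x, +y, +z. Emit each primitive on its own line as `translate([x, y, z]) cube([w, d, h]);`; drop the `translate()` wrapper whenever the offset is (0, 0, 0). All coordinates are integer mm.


cube([101, 101, 1354]);
translate([2078, 0, 0]) cube([101, 101, 1354]);
translate([101, 0, 194]) cube([1977, 101, 68]);
translate([101, 0, 1101]) cube([1977, 101, 68]);
translate([152, 101, 63]) cube([86, 25, 1229]);
translate([289, 101, 63]) cube([86, 25, 1229]);
translate([426, 101, 63]) cube([86, 25, 1229]);
translate([563, 101, 63]) cube([86, 25, 1229]);
translate([700, 101, 63]) cube([86, 25, 1229]);
translate([837, 101, 63]) cube([86, 25, 1229]);
translate([974, 101, 63]) cube([86, 25, 1229]);
translate([1111, 101, 63]) cube([86, 25, 1229]);
translate([1248, 101, 63]) cube([86, 25, 1229]);
translate([1385, 101, 63]) cube([86, 25, 1229]);
translate([1522, 101, 63]) cube([86, 25, 1229]);
translate([1659, 101, 63]) cube([86, 25, 1229]);
translate([1796, 101, 63]) cube([86, 25, 1229]);
translate([1933, 101, 63]) cube([86, 25, 1229]);


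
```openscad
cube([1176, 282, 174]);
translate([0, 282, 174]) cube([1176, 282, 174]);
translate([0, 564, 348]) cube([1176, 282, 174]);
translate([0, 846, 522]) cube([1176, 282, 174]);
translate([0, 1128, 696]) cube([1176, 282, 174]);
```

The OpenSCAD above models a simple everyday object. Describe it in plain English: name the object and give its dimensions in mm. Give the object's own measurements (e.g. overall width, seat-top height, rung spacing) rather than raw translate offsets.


A straight staircase of 5 solid steps. Each step is 1176 mm wide (x), 282 mm deep (y, the going) and 174 mm tall (the rise). The first step rests on the floor; each subsequent step sits one going further in +y and one rise higher in +z, directly behind and above the previous step with no overlap.


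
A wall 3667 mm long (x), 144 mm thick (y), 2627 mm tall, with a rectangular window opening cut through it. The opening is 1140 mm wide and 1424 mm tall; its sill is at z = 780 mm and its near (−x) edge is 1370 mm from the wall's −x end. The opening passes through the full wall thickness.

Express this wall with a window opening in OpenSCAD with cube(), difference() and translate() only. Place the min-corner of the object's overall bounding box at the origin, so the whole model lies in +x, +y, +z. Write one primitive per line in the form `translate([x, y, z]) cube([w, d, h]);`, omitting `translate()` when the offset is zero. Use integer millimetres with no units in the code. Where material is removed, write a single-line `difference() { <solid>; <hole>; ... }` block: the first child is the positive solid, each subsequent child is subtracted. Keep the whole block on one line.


difference() { cube([3667, 144, 2627]); translate([1370, 0, 780]) cube([1140, 144, 1424]); }


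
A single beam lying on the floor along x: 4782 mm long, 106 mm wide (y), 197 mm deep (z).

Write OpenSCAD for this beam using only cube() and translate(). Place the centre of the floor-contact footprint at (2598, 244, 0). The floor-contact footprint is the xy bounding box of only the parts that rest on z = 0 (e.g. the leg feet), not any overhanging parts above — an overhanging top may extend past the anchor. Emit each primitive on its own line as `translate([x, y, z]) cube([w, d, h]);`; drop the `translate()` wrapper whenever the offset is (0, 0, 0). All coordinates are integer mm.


translate([207, 191, 0]) cube([4782, 106, 197]);


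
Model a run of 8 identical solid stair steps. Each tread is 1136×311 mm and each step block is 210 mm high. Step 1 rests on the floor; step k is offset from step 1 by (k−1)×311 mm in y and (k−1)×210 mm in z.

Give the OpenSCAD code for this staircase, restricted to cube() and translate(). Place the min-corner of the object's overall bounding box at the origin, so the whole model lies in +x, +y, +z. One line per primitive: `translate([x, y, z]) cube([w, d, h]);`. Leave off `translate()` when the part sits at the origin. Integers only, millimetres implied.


cube([1136, 311, 210]);
translate([0, 311, 210]) cube([1136, 311, 210]);
translate([0, 622, 420]) cube([1136, 311, 210]);
translate([0, 933, 630]) cube([1136, 311, 210]);
translate([0, 1244, 840]) cube([1136, 311, 210]);
translate([0, 1555, 1050]) cube([1136, 311, 210]);
translate([0, 1866, 1260]) cube([1136, 311, 210]);
translate([0, 2177, 1470]) cube([1136, 311, 210]);


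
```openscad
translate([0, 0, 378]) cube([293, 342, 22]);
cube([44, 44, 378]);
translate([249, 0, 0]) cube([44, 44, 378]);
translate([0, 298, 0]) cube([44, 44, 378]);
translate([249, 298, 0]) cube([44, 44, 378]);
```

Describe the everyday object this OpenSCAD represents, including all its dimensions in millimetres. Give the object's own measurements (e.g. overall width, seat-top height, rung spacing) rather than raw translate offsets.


A four-legged stool. The seat is a 293×342×22 mm slab whose top surface is at z = 400 mm; four square legs, each 44×44 mm in cross-section, run from the floor (z = 0) to the underside of the seat, each flush with a corner of the seat.


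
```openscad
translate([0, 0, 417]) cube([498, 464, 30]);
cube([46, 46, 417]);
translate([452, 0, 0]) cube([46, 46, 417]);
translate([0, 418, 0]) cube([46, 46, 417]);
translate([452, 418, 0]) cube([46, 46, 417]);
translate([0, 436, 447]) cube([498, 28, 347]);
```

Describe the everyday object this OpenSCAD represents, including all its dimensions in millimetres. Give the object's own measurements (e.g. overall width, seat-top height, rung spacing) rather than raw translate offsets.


A chair. The seat is a 498×464×30 mm slab with its top at z = 447 mm, on four 46×46 mm corner legs (flush with the seat edges, standing on z = 0). A flat backrest 28 mm thick, 347 mm tall, spans the full seat width and rises from the seat top along its +y edge, rear face flush with the rear of the seat.


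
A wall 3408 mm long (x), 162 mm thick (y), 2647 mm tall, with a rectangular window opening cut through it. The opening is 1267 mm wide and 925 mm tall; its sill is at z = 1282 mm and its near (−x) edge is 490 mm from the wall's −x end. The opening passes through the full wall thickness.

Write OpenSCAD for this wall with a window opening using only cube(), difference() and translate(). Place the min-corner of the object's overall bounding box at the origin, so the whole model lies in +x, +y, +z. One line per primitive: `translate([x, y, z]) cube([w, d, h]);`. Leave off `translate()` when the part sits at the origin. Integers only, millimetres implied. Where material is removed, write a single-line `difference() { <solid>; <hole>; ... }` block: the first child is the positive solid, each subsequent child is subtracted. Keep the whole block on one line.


difference() { cube([3408, 162, 2647]); translate([490, 0, 1282]) cube([1267, 162, 925]); }


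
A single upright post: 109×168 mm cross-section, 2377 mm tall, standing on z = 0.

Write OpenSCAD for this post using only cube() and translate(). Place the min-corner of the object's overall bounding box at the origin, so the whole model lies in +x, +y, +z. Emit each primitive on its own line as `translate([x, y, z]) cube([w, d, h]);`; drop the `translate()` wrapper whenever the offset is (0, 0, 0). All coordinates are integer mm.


cube([109, 168, 2377]);


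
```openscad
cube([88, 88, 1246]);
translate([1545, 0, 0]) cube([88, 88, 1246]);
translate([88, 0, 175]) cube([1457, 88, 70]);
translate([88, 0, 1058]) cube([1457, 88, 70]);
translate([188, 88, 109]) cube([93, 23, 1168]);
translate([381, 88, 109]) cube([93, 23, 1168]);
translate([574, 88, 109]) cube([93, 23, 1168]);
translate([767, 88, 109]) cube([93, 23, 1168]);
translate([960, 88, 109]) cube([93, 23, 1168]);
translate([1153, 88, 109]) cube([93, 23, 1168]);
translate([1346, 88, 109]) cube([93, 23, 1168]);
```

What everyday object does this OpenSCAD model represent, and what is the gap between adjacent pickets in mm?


A fence section. The picket gap is 100 mm.

Two posts, two rails, 7 pickets — a fence section. Span 1457 mm holds 7 pickets of 93 mm with 8 equal gaps: ⌊(1457 − 7·93) / 8⌋ = 100 mm.


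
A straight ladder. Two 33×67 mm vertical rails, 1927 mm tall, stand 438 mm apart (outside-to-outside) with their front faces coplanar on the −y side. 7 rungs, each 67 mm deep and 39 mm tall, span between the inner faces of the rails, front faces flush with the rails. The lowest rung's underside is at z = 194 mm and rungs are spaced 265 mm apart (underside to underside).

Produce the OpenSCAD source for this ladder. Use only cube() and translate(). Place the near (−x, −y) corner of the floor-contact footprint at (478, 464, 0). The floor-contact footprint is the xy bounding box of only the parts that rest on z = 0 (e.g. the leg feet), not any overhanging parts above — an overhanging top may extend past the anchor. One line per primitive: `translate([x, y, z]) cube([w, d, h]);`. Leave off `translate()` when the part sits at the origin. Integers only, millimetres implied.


// rung span = 438 - 2*33 = 372
// rung[k] z = 194 + k*265
translate([478, 464, 0]) cube([33, 67, 1927]);
translate([883, 464, 0]) cube([33, 67, 1927]);
translate([511, 464, 194]) cube([372, 67, 39]);
translate([511, 464, 459]) cube([372, 67, 39]);
translate([511, 464, 724]) cube([372, 67, 39]);
translate([511, 464, 989]) cube([372, 67, 39]);
translate([511, 464, 1254]) cube([372, 67, 39]);
translate([511, 464, 1519]) cube([372, 67, 39]);
translate([511, 464, 1784]) cube([372, 67, 39]);


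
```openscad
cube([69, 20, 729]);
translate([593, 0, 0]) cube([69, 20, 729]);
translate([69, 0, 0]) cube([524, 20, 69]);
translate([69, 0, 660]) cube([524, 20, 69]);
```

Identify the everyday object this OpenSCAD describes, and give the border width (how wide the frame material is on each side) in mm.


A picture frame. The border width is 69 mm.

Four thin pieces enclosing a rectangular opening — a picture frame. The two full-height stiles are 729 mm tall; the top rail sits at z = 660 and is 69 mm tall, so the border above the opening is 729 − 660 = 69 mm, matching the stile x-width.


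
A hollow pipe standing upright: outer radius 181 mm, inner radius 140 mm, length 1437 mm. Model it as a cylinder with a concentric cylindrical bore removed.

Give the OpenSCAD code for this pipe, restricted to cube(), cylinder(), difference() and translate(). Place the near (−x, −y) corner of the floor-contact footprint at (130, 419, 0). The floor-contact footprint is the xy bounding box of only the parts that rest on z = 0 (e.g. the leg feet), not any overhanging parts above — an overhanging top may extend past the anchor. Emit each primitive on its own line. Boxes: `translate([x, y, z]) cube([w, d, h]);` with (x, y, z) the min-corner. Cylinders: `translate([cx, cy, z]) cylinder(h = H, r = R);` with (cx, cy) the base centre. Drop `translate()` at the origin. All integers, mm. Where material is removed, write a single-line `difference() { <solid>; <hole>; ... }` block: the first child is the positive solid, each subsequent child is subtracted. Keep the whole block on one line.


difference() { translate([311, 600, 0]) cylinder(h = 1437, r = 181); translate([311, 600, 0]) cylinder(h = 1437, r = 140); }


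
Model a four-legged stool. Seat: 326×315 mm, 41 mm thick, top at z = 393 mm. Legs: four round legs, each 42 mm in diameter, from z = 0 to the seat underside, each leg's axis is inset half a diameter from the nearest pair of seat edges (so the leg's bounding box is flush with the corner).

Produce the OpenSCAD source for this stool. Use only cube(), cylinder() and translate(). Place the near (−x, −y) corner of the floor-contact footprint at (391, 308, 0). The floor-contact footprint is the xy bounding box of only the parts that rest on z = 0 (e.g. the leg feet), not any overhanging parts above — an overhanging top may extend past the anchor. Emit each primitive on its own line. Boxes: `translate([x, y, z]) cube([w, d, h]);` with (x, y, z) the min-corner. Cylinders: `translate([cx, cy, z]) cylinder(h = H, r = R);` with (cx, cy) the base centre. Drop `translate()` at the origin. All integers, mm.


translate([391, 308, 352]) cube([326, 315, 41]);
translate([412, 329, 0]) cylinder(h = 352, r = 21);
translate([696, 329, 0]) cylinder(h = 352, r = 21);
translate([412, 602, 0]) cylinder(h = 352, r = 21);
translate([696, 602, 0]) cylinder(h = 352, r = 21);


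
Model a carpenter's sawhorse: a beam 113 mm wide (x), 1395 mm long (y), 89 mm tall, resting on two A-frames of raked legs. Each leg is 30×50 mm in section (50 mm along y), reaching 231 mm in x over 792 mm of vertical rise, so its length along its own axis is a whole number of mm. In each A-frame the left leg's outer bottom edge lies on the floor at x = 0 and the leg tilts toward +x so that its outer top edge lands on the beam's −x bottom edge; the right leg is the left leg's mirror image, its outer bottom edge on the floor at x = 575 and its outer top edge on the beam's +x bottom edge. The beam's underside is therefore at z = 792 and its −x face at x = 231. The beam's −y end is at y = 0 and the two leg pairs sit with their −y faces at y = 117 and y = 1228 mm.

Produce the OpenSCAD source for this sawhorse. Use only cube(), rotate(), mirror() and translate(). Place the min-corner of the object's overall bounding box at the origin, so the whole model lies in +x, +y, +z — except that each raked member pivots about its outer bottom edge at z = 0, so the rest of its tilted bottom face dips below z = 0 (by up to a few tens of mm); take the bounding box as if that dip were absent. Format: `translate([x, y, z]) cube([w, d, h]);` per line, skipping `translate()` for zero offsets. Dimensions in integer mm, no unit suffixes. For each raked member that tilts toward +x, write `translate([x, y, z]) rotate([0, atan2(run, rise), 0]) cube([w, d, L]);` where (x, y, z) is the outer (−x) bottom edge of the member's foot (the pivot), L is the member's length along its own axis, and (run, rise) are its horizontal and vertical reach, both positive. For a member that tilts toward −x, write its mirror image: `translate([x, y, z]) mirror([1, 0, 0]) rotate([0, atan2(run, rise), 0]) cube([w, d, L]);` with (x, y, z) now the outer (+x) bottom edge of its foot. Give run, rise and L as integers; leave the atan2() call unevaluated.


translate([231, 0, 792]) cube([113, 1395, 89]);
translate([0, 117, 0]) rotate([0, atan2(231, 792), 0]) cube([30, 50, 825]);
translate([575, 117, 0]) mirror([1, 0, 0]) rotate([0, atan2(231, 792), 0]) cube([30, 50, 825]);
translate([0, 1228, 0]) rotate([0, atan2(231, 792), 0]) cube([30, 50, 825]);
translate([575, 1228, 0]) mirror([1, 0, 0]) rotate([0, atan2(231, 792), 0]) cube([30, 50, 825]);
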